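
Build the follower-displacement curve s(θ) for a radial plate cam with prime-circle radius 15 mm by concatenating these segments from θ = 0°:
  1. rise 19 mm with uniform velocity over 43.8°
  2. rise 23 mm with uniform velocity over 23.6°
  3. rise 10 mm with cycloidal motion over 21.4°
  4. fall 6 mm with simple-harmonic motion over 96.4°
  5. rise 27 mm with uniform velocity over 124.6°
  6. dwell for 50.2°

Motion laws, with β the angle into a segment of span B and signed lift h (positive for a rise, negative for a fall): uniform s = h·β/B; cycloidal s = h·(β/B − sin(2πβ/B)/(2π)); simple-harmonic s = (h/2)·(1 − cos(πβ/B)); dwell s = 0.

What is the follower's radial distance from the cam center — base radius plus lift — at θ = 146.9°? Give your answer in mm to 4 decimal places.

seg 1 [0°–43.8°] uniform, h=19: full span → s += 19 → s = 19.0000
seg 2 [43.8°–67.4°] uniform, h=23: full span → s += 23 → s = 42.0000
seg 3 [67.4°–88.8°] cycloidal, h=10: full span → s += 10 → s = 52.0000
seg 4 [88.8°–185.2°] simple-harmonic, h=-6: θ=146.9° here. β=58.1, B=96.4. -6/2·(1 − cos(π·0.6027)) = -3.9512 → s = 48.0488
radial distance = base radius + s = 15 + 48.0488 = 63.0488

63.0488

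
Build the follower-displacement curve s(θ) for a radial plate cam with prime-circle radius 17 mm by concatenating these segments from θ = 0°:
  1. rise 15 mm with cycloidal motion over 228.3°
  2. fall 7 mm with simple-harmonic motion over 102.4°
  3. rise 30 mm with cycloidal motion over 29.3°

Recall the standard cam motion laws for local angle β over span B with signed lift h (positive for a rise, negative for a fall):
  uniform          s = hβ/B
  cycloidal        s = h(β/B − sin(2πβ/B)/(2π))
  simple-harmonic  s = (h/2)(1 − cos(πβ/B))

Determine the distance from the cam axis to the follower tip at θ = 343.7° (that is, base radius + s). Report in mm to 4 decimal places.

seg 1 [0°–228.3°] cycloidal, h=15: full span → s += 15 → s = 15.0000
seg 2 [228.3°–330.7°] simple-harmonic, h=-7: full span → s += -7 → s = 8.0000
seg 3 [330.7°–360°] cycloidal, h=30: θ=343.7° here. β=13, B=29.3. 30·(0.4437 − sin(2π·0.4437)/(2π)) = 11.6562 → s = 19.6562
radial distance = base radius + s = 17 + 19.6562 = 36.6562

36.6562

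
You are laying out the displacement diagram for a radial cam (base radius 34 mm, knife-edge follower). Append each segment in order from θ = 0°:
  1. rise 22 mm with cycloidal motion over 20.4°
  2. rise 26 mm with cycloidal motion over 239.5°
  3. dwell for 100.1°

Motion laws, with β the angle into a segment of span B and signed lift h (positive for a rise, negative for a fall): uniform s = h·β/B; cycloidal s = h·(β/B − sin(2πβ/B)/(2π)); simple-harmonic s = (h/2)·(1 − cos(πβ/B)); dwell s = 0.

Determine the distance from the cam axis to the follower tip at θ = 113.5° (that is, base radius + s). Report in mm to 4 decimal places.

seg 1 [0°–20.4°] cycloidal, h=22: full span → s += 22 → s = 22.0000
seg 2 [20.4°–259.9°] cycloidal, h=26: θ=113.5° here. β=93.1, B=239.5. 26·(0.3887 − sin(2π·0.3887)/(2π)) = 7.4438 → s = 29.4438
radial distance = base radius + s = 34 + 29.4438 = 63.4438

63.4438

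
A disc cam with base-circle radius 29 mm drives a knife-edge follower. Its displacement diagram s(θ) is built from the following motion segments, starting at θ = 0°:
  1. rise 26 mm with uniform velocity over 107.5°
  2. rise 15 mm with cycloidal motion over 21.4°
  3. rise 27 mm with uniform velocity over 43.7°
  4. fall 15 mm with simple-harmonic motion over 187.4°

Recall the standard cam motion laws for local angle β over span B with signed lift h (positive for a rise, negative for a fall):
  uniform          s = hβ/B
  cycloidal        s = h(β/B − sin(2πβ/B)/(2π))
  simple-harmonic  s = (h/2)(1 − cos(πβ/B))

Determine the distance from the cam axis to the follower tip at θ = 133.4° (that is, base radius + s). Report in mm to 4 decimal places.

seg 1 [0°–107.5°] uniform, h=26: full span → s += 26 → s = 26.0000
seg 2 [107.5°–128.9°] cycloidal, h=15: full span → s += 15 → s = 41.0000
seg 3 [128.9°–172.6°] uniform, h=27: θ=133.4° here. β=4.5, B=43.7. 27·4.5/43.7 = 2.7803 → s = 43.7803
radial distance = base radius + s = 29 + 43.7803 = 72.7803

72.7803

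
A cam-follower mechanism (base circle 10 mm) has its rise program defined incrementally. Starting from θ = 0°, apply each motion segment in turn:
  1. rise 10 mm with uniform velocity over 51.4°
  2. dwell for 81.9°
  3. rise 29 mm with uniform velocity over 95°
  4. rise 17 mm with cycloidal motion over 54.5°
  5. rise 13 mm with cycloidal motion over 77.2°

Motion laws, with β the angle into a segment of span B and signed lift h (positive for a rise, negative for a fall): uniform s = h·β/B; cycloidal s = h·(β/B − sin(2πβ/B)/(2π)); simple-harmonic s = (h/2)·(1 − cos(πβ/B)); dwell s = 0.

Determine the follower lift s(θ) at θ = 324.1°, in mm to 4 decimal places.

seg 1 [0°–51.4°] uniform, h=10: full span → s += 10 → s = 10.0000
seg 2 [51.4°–133.3°] dwell: s stays 10.0000
seg 3 [133.3°–228.3°] uniform, h=29: full span → s += 29 → s = 39.0000
seg 4 [228.3°–282.8°] cycloidal, h=17: full span → s += 17 → s = 56.0000
seg 5 [282.8°–360°] cycloidal, h=13: θ=324.1° here. β=41.3, B=77.2. 13·(0.5350 − sin(2π·0.5350)/(2π)) = 7.4057 → s = 63.4057

63.4057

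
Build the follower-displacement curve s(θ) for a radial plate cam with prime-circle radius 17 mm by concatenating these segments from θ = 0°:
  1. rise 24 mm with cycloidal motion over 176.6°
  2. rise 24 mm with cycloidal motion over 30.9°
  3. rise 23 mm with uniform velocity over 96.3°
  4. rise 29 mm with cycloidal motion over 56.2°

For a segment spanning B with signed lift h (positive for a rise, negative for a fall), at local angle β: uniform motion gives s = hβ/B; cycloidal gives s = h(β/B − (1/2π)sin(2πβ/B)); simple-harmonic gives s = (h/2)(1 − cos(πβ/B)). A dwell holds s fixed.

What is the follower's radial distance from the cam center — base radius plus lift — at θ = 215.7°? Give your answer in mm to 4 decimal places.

seg 1 [0°–176.6°] cycloidal, h=24: full span → s += 24 → s = 24.0000
seg 2 [176.6°–207.5°] cycloidal, h=24: full span → s += 24 → s = 48.0000
seg 3 [207.5°–303.8°] uniform, h=23: θ=215.7° here. β=8.2, B=96.3. 23·8.2/96.3 = 1.9585 → s = 49.9585
radial distance = base radius + s = 17 + 49.9585 = 66.9585

66.9585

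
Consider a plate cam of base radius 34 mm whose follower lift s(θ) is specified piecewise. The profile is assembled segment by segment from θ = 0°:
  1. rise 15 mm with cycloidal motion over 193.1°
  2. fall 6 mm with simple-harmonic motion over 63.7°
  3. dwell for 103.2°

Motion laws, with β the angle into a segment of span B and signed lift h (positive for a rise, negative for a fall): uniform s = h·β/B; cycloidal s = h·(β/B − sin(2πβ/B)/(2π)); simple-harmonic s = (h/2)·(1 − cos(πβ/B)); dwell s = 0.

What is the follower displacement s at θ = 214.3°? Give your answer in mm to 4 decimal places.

seg 1 [0°–193.1°] cycloidal, h=15: full span → s += 15 → s = 15.0000
seg 2 [193.1°–256.8°] simple-harmonic, h=-6: θ=214.3° here. β=21.2, B=63.7. -6/2·(1 − cos(π·0.3328)) = -1.4957 → s = 13.5043

13.5043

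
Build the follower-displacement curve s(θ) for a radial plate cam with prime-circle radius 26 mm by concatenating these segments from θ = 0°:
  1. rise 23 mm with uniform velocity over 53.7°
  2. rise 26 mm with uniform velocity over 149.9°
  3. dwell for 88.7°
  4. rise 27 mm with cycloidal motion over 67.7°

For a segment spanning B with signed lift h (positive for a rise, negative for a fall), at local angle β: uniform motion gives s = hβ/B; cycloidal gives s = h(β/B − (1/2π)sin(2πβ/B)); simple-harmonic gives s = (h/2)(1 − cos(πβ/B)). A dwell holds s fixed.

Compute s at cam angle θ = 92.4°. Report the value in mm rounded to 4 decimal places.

seg 1 [0°–53.7°] uniform, h=23: full span → s += 23 → s = 23.0000
seg 2 [53.7°–203.6°] uniform, h=26: θ=92.4° here. β=38.7, B=149.9. 26·38.7/149.9 = 6.7125 → s = 29.7125

29.7125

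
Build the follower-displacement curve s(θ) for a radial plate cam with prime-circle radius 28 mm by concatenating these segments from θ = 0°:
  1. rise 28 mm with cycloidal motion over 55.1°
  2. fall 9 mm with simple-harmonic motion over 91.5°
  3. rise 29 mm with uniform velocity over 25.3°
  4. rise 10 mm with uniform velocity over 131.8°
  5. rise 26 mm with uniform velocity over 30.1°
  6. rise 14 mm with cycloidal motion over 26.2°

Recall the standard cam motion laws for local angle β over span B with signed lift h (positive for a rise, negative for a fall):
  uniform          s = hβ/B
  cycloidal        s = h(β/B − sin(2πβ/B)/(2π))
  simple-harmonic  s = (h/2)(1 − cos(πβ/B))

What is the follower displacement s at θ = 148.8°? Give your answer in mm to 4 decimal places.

seg 1 [0°–55.1°] cycloidal, h=28: full span → s += 28 → s = 28.0000
seg 2 [55.1°–146.6°] simple-harmonic, h=-9: full span → s += -9 → s = 19.0000
seg 3 [146.6°–171.9°] uniform, h=29: θ=148.8° here. β=2.2, B=25.3. 29·2.2/25.3 = 2.5217 → s = 21.5217

21.5217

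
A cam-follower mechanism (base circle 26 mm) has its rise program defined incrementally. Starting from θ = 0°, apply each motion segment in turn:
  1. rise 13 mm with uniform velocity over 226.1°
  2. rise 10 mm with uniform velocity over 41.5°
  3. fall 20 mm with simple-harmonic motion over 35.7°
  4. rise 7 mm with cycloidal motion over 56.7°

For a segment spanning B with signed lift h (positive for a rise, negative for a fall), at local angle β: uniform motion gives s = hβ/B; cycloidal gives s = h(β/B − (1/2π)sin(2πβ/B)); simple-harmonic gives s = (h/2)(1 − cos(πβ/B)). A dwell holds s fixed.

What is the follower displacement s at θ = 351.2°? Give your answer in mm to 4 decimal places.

seg 1 [0°–226.1°] uniform, h=13: full span → s += 13 → s = 13.0000
seg 2 [226.1°–267.6°] uniform, h=10: full span → s += 10 → s = 23.0000
seg 3 [267.6°–303.3°] simple-harmonic, h=-20: full span → s += -20 → s = 3.0000
seg 4 [303.3°–360°] cycloidal, h=7: θ=351.2° here. β=47.9, B=56.7. 7·(0.8448 − sin(2π·0.8448)/(2π)) = 6.8358 → s = 9.8358

9.8358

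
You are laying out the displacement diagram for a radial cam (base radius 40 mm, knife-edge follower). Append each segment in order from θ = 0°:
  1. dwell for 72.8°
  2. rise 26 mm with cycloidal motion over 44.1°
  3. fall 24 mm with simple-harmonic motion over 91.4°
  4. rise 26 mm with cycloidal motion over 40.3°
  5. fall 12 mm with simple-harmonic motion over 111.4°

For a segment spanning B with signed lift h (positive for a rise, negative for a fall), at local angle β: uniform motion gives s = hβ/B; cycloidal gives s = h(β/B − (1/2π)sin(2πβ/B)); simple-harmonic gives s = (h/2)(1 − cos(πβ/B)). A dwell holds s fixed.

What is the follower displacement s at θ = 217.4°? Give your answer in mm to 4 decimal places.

seg 1 [0°–72.8°] dwell: s stays 0.0000
seg 2 [72.8°–116.9°] cycloidal, h=26: full span → s += 26 → s = 26.0000
seg 3 [116.9°–208.3°] simple-harmonic, h=-24: full span → s += -24 → s = 2.0000
seg 4 [208.3°–248.6°] cycloidal, h=26: θ=217.4° here. β=9.1, B=40.3. 26·(0.2258 − sin(2π·0.2258)/(2π)) = 1.7807 → s = 3.7807

3.7807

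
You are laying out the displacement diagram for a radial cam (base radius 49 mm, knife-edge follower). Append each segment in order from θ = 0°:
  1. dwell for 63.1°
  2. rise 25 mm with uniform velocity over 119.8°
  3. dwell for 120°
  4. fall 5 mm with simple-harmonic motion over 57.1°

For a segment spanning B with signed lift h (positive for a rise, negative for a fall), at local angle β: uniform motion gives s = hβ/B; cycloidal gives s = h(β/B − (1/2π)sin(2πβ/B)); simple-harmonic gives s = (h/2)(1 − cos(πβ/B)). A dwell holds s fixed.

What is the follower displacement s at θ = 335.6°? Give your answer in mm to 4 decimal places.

seg 1 [0°–63.1°] dwell: s stays 0.0000
seg 2 [63.1°–182.9°] uniform, h=25: full span → s += 25 → s = 25.0000
seg 3 [182.9°–302.9°] dwell: s stays 25.0000
seg 4 [302.9°–360°] simple-harmonic, h=-5: θ=335.6° here. β=32.7, B=57.1. -5/2·(1 − cos(π·0.5727)) = -3.0659 → s = 21.9341

21.9341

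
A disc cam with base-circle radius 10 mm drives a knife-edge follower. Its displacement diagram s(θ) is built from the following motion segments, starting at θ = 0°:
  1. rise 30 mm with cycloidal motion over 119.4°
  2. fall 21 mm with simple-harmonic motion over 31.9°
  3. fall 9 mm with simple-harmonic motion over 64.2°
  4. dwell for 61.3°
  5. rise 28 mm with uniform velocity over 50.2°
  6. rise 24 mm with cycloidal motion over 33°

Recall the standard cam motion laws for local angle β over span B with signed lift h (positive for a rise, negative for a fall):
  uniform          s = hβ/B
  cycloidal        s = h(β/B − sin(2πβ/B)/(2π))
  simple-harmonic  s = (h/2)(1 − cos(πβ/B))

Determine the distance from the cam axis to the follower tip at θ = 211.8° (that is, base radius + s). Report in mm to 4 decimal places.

seg 1 [0°–119.4°] cycloidal, h=30: full span → s += 30 → s = 30.0000
seg 2 [119.4°–151.3°] simple-harmonic, h=-21: full span → s += -21 → s = 9.0000
seg 3 [151.3°–215.5°] simple-harmonic, h=-9: θ=211.8° here. β=60.5, B=64.2. -9/2·(1 − cos(π·0.9424)) = -8.9264 → s = 0.0736
radial distance = base radius + s = 10 + 0.0736 = 10.0736

10.0736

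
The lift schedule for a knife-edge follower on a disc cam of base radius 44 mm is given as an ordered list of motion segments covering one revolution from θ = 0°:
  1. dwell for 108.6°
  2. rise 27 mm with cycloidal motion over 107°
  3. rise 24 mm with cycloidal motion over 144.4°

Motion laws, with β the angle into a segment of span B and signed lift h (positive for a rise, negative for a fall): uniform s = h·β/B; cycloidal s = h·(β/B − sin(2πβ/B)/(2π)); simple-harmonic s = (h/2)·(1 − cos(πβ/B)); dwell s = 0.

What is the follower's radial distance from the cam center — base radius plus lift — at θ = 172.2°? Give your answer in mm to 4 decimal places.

seg 1 [0°–108.6°] dwell: s stays 0.0000
seg 2 [108.6°–215.6°] cycloidal, h=27: θ=172.2° here. β=63.6, B=107. 27·(0.5944 − sin(2π·0.5944)/(2π)) = 18.4504 → s = 18.4504
radial distance = base radius + s = 44 + 18.4504 = 62.4504

62.4504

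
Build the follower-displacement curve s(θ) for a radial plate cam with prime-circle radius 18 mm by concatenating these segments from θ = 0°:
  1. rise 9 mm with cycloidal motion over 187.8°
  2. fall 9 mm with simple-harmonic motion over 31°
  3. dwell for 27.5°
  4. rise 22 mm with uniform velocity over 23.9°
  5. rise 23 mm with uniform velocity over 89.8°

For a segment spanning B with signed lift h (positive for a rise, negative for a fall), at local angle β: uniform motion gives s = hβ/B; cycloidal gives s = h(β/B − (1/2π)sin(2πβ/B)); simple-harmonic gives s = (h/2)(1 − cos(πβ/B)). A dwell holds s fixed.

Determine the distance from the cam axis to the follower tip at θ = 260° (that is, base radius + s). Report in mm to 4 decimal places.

seg 1 [0°–187.8°] cycloidal, h=9: full span → s += 9 → s = 9.0000
seg 2 [187.8°–218.8°] simple-harmonic, h=-9: full span → s += -9 → s = 0.0000
seg 3 [218.8°–246.3°] dwell: s stays 0.0000
seg 4 [246.3°–270.2°] uniform, h=22: θ=260° here. β=13.7, B=23.9. 22·13.7/23.9 = 12.6109 → s = 12.6109
radial distance = base radius + s = 18 + 12.6109 = 30.6109

30.6109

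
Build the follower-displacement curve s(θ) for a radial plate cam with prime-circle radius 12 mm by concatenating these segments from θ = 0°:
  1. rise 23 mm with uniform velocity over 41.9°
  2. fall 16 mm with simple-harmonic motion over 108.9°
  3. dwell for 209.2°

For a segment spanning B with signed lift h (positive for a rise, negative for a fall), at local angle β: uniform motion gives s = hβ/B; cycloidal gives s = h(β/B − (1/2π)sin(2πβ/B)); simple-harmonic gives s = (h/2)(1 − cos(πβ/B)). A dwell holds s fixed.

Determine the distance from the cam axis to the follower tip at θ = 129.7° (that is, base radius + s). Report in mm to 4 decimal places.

seg 1 [0°–41.9°] uniform, h=23: full span → s += 23 → s = 23.0000
seg 2 [41.9°–150.8°] simple-harmonic, h=-16: θ=129.7° here. β=87.8, B=108.9. -16/2·(1 − cos(π·0.8062)) = -14.5631 → s = 8.4369
radial distance = base radius + s = 12 + 8.4369 = 20.4369

20.4369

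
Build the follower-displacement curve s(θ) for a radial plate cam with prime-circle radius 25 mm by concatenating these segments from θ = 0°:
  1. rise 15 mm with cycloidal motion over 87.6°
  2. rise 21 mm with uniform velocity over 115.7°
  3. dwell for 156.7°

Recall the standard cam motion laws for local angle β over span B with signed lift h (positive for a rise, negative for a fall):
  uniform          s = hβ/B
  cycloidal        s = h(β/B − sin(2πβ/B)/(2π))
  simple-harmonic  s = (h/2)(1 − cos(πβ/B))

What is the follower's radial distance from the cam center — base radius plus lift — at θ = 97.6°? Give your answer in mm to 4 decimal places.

seg 1 [0°–87.6°] cycloidal, h=15: full span → s += 15 → s = 15.0000
seg 2 [87.6°–203.3°] uniform, h=21: θ=97.6° here. β=10, B=115.7. 21·10/115.7 = 1.8150 → s = 16.8150
radial distance = base radius + s = 25 + 16.8150 = 41.8150

41.8150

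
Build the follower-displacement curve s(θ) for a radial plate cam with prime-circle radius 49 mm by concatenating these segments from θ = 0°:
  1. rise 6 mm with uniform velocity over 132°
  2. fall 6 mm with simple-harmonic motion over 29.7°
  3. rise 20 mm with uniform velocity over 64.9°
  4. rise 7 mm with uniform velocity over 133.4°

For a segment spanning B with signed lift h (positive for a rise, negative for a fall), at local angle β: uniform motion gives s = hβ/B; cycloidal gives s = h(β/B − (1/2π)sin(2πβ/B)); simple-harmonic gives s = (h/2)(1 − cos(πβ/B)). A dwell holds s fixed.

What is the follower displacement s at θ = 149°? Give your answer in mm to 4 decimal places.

seg 1 [0°–132°] uniform, h=6: full span → s += 6 → s = 6.0000
seg 2 [132°–161.7°] simple-harmonic, h=-6: θ=149° here. β=17, B=29.7. -6/2·(1 − cos(π·0.5724)) = -3.6764 → s = 2.3236

2.3236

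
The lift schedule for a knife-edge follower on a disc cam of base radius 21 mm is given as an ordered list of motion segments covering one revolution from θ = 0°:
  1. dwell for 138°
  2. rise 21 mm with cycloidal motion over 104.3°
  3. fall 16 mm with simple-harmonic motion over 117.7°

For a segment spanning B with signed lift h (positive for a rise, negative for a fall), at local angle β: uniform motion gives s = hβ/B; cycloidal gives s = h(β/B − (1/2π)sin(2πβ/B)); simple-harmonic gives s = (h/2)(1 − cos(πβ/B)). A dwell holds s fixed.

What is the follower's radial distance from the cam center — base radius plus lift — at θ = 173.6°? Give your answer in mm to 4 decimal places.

seg 1 [0°–138°] dwell: s stays 0.0000
seg 2 [138°–242.3°] cycloidal, h=21: θ=173.6° here. β=35.6, B=104.3. 21·(0.3413 − sin(2π·0.3413)/(2π)) = 4.3608 → s = 4.3608
radial distance = base radius + s = 21 + 4.3608 = 25.3608

25.3608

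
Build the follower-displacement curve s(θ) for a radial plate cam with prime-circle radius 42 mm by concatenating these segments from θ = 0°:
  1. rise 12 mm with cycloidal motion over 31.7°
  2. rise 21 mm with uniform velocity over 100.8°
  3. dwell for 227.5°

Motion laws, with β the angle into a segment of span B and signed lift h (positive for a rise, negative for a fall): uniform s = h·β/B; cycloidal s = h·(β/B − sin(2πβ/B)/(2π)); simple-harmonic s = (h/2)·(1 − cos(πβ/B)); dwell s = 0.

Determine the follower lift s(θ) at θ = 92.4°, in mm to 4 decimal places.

seg 1 [0°–31.7°] cycloidal, h=12: full span → s += 12 → s = 12.0000
seg 2 [31.7°–132.5°] uniform, h=21: θ=92.4° here. β=60.7, B=100.8. 21·60.7/100.8 = 12.6458 → s = 24.6458

24.6458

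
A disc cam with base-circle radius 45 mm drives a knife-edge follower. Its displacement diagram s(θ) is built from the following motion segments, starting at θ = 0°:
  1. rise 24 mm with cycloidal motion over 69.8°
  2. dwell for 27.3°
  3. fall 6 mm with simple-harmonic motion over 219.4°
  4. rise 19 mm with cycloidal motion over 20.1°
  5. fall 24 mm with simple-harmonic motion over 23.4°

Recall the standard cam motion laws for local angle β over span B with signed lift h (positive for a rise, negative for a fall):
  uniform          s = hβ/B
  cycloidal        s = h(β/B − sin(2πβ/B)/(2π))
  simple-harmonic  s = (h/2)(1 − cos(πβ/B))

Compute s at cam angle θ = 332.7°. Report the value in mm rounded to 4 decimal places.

seg 1 [0°–69.8°] cycloidal, h=24: full span → s += 24 → s = 24.0000
seg 2 [69.8°–97.1°] dwell: s stays 24.0000
seg 3 [97.1°–316.5°] simple-harmonic, h=-6: full span → s += -6 → s = 18.0000
seg 4 [316.5°–336.6°] cycloidal, h=19: θ=332.7° here. β=16.2, B=20.1. 19·(0.8060 − sin(2π·0.8060)/(2π)) = 18.1523 → s = 36.1523

36.1523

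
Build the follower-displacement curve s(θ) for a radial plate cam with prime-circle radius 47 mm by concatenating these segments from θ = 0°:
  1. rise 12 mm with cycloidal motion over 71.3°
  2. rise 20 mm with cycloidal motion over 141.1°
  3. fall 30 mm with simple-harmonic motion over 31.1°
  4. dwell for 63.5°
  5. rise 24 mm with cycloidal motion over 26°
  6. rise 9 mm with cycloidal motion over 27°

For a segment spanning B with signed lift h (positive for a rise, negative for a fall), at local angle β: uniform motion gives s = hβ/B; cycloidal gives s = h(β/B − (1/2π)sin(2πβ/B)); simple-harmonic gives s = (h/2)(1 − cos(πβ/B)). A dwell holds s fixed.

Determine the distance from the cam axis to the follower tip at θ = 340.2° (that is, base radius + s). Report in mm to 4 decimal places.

seg 1 [0°–71.3°] cycloidal, h=12: full span → s += 12 → s = 12.0000
seg 2 [71.3°–212.4°] cycloidal, h=20: full span → s += 20 → s = 32.0000
seg 3 [212.4°–243.5°] simple-harmonic, h=-30: full span → s += -30 → s = 2.0000
seg 4 [243.5°–307°] dwell: s stays 2.0000
seg 5 [307°–333°] cycloidal, h=24: full span → s += 24 → s = 26.0000
seg 6 [333°–360°] cycloidal, h=9: θ=340.2° here. β=7.2, B=27. 9·(0.2667 − sin(2π·0.2667)/(2π)) = 0.9755 → s = 26.9755
radial distance = base radius + s = 47 + 26.9755 = 73.9755

73.9755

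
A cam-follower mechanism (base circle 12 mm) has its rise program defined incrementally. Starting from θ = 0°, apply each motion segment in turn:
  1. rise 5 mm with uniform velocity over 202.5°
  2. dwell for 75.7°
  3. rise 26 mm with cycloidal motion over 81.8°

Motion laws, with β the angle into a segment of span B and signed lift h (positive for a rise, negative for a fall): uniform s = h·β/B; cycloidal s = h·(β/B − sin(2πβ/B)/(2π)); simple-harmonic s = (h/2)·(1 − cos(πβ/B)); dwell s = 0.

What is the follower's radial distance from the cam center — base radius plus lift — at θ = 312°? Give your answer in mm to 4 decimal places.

seg 1 [0°–202.5°] uniform, h=5: full span → s += 5 → s = 5.0000
seg 2 [202.5°–278.2°] dwell: s stays 5.0000
seg 3 [278.2°–360°] cycloidal, h=26: θ=312° here. β=33.8, B=81.8. 26·(0.4132 − sin(2π·0.4132)/(2π)) = 8.5968 → s = 13.5968
radial distance = base radius + s = 12 + 13.5968 = 25.5968

25.5968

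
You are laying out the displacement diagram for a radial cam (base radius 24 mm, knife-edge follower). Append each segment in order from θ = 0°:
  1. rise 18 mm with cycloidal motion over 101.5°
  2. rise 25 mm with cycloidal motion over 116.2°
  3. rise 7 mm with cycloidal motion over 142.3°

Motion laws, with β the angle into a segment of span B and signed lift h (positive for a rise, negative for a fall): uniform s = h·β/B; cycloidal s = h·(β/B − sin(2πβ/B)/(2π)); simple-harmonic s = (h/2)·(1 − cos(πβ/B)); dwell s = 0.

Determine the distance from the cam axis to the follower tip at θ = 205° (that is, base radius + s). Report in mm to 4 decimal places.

seg 1 [0°–101.5°] cycloidal, h=18: full span → s += 18 → s = 18.0000
seg 2 [101.5°–217.7°] cycloidal, h=25: θ=205° here. β=103.5, B=116.2. 25·(0.8907 − sin(2π·0.8907)/(2π)) = 24.7903 → s = 42.7903
radial distance = base radius + s = 24 + 42.7903 = 66.7903

66.7903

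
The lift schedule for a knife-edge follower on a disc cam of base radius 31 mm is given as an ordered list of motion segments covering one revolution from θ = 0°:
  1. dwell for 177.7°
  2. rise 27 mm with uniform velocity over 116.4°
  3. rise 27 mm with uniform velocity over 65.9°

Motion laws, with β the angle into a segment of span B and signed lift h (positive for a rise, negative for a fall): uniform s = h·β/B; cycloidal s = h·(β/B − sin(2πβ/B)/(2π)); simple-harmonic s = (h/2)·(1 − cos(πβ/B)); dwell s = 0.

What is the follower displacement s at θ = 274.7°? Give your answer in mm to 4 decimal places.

seg 1 [0°–177.7°] dwell: s stays 0.0000
seg 2 [177.7°–294.1°] uniform, h=27: θ=274.7° here. β=97, B=116.4. 27·97/116.4 = 22.5000 → s = 22.5000

22.5000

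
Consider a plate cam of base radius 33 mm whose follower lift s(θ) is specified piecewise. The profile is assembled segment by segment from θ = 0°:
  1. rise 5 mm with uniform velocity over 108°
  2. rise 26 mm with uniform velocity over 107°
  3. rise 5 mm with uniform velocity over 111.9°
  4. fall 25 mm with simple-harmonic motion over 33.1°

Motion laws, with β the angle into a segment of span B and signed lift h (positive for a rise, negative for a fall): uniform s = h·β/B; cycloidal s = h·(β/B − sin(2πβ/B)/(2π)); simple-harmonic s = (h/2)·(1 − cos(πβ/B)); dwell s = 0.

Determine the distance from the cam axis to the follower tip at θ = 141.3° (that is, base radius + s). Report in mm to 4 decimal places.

seg 1 [0°–108°] uniform, h=5: full span → s += 5 → s = 5.0000
seg 2 [108°–215°] uniform, h=26: θ=141.3° here. β=33.3, B=107. 26·33.3/107 = 8.0916 → s = 13.0916
radial distance = base radius + s = 33 + 13.0916 = 46.0916

46.0916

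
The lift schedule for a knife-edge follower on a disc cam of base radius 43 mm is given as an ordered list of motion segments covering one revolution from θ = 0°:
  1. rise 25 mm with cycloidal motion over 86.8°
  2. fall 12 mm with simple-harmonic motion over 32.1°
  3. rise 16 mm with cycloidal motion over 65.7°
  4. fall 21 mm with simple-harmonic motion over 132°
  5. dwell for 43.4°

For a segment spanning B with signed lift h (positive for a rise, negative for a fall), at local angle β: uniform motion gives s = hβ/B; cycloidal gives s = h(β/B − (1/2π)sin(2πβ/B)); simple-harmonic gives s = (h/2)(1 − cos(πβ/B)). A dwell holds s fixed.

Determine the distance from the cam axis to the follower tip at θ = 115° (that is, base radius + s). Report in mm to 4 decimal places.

seg 1 [0°–86.8°] cycloidal, h=25: full span → s += 25 → s = 25.0000
seg 2 [86.8°–118.9°] simple-harmonic, h=-12: θ=115° here. β=28.2, B=32.1. -12/2·(1 − cos(π·0.8785)) = -11.5682 → s = 13.4318
radial distance = base radius + s = 43 + 13.4318 = 56.4318

56.4318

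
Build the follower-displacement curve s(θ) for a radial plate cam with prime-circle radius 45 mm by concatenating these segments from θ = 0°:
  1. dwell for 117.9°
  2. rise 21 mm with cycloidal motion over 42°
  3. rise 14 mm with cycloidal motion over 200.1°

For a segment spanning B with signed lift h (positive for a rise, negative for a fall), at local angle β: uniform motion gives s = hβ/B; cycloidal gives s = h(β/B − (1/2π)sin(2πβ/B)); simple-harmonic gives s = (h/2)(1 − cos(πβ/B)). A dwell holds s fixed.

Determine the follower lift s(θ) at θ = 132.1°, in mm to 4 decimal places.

seg 1 [0°–117.9°] dwell: s stays 0.0000
seg 2 [117.9°–159.9°] cycloidal, h=21: θ=132.1° here. β=14.2, B=42. 21·(0.3381 − sin(2π·0.3381)/(2π)) = 4.2568 → s = 4.2568

4.2568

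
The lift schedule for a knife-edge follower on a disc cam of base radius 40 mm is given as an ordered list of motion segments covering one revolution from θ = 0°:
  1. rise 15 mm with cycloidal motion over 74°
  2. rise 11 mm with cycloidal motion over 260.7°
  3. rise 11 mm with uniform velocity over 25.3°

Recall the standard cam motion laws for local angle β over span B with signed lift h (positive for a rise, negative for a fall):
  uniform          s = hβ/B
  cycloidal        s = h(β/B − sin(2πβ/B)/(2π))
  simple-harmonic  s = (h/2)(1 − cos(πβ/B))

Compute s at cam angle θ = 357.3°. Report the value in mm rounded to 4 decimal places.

seg 1 [0°–74°] cycloidal, h=15: full span → s += 15 → s = 15.0000
seg 2 [74°–334.7°] cycloidal, h=11: full span → s += 11 → s = 26.0000
seg 3 [334.7°–360°] uniform, h=11: θ=357.3° here. β=22.6, B=25.3. 11·22.6/25.3 = 9.8261 → s = 35.8261

35.8261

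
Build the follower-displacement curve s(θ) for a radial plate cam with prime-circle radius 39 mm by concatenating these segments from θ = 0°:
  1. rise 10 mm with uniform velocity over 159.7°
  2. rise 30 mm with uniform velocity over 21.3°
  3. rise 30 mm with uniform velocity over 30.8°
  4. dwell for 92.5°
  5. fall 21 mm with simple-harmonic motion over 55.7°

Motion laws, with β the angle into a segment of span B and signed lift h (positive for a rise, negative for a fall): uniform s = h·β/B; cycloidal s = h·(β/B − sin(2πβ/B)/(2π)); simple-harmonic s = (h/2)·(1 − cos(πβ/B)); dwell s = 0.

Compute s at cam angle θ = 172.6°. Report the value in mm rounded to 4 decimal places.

seg 1 [0°–159.7°] uniform, h=10: full span → s += 10 → s = 10.0000
seg 2 [159.7°–181°] uniform, h=30: θ=172.6° here. β=12.9, B=21.3. 30·12.9/21.3 = 18.1690 → s = 28.1690

28.1690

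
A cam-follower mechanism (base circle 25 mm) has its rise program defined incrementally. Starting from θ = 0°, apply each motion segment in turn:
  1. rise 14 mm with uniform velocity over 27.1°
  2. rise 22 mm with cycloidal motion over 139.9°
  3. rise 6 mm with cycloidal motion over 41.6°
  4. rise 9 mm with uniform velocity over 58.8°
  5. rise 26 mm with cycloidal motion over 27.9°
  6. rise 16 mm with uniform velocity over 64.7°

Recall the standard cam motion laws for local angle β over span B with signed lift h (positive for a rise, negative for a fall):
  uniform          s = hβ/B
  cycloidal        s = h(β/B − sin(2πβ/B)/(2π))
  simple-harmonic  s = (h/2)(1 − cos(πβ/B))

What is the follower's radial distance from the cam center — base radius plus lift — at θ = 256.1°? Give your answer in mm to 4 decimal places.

seg 1 [0°–27.1°] uniform, h=14: full span → s += 14 → s = 14.0000
seg 2 [27.1°–167°] cycloidal, h=22: full span → s += 22 → s = 36.0000
seg 3 [167°–208.6°] cycloidal, h=6: full span → s += 6 → s = 42.0000
seg 4 [208.6°–267.4°] uniform, h=9: θ=256.1° here. β=47.5, B=58.8. 9·47.5/58.8 = 7.2704 → s = 49.2704
radial distance = base radius + s = 25 + 49.2704 = 74.2704

74.2704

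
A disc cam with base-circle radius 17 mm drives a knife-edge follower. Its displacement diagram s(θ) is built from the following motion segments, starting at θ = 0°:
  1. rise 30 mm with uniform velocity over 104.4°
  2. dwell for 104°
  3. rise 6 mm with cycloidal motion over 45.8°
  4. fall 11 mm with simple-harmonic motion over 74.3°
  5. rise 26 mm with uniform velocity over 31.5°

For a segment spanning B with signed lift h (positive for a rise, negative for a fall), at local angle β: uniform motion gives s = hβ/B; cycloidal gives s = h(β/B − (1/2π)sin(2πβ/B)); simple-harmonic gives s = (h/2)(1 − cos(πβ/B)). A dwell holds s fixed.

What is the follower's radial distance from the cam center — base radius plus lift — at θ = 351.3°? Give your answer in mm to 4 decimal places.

seg 1 [0°–104.4°] uniform, h=30: full span → s += 30 → s = 30.0000
seg 2 [104.4°–208.4°] dwell: s stays 30.0000
seg 3 [208.4°–254.2°] cycloidal, h=6: full span → s += 6 → s = 36.0000
seg 4 [254.2°–328.5°] simple-harmonic, h=-11: full span → s += -11 → s = 25.0000
seg 5 [328.5°–360°] uniform, h=26: θ=351.3° here. β=22.8, B=31.5. 26·22.8/31.5 = 18.8190 → s = 43.8190
radial distance = base radius + s = 17 + 43.8190 = 60.8190

60.8190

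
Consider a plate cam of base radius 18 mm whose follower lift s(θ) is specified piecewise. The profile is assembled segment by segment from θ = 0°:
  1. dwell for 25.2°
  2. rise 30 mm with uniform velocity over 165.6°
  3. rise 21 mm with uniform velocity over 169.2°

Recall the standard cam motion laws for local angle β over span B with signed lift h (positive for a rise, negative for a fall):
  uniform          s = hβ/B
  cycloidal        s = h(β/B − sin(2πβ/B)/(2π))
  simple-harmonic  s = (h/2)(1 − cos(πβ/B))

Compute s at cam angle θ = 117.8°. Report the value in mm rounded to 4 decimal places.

seg 1 [0°–25.2°] dwell: s stays 0.0000
seg 2 [25.2°–190.8°] uniform, h=30: θ=117.8° here. β=92.6, B=165.6. 30·92.6/165.6 = 16.7754 → s = 16.7754

16.7754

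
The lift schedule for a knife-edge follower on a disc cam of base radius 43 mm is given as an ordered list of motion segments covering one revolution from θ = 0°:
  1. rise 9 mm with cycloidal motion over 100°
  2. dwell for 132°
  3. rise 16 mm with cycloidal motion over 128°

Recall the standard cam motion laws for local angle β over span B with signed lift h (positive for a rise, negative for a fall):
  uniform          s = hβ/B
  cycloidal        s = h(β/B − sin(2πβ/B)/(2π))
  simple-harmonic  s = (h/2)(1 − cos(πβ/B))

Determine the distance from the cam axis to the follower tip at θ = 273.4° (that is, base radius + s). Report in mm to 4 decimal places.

seg 1 [0°–100°] cycloidal, h=9: full span → s += 9 → s = 9.0000
seg 2 [100°–232°] dwell: s stays 9.0000
seg 3 [232°–360°] cycloidal, h=16: θ=273.4° here. β=41.4, B=128. 16·(0.3234 − sin(2π·0.3234)/(2π)) = 2.8948 → s = 11.8948
radial distance = base radius + s = 43 + 11.8948 = 54.8948

54.8948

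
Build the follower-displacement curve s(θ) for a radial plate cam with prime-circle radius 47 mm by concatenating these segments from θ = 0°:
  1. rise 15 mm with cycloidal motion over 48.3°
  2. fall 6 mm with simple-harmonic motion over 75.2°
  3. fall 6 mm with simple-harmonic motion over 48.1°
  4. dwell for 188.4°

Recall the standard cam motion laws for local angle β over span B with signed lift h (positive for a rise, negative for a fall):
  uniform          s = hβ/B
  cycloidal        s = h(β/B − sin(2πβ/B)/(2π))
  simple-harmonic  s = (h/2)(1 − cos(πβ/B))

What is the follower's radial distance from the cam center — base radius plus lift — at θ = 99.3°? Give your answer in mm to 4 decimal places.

seg 1 [0°–48.3°] cycloidal, h=15: full span → s += 15 → s = 15.0000
seg 2 [48.3°–123.5°] simple-harmonic, h=-6: θ=99.3° here. β=51, B=75.2. -6/2·(1 − cos(π·0.6782)) = -4.5931 → s = 10.4069
radial distance = base radius + s = 47 + 10.4069 = 57.4069

57.4069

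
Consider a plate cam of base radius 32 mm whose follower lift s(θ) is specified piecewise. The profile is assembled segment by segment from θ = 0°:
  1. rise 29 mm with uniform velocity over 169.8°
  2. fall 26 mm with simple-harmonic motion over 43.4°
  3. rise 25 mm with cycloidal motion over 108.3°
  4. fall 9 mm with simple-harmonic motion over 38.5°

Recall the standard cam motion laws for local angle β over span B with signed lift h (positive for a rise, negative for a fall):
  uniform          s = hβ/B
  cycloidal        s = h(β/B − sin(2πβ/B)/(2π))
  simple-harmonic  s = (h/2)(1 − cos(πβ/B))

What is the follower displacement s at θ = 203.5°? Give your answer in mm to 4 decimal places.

seg 1 [0°–169.8°] uniform, h=29: full span → s += 29 → s = 29.0000
seg 2 [169.8°–213.2°] simple-harmonic, h=-26: θ=203.5° here. β=33.7, B=43.4. -26/2·(1 − cos(π·0.7765)) = -22.9249 → s = 6.0751

6.0751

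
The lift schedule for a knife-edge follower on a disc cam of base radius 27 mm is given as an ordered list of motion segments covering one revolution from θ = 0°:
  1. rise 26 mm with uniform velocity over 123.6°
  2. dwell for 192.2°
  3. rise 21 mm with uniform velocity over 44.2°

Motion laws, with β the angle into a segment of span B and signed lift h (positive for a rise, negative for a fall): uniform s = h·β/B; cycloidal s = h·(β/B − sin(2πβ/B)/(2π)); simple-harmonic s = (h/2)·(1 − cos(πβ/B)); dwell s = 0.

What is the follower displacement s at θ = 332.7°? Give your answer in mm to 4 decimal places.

seg 1 [0°–123.6°] uniform, h=26: full span → s += 26 → s = 26.0000
seg 2 [123.6°–315.8°] dwell: s stays 26.0000
seg 3 [315.8°–360°] uniform, h=21: θ=332.7° here. β=16.9, B=44.2. 21·16.9/44.2 = 8.0294 → s = 34.0294

34.0294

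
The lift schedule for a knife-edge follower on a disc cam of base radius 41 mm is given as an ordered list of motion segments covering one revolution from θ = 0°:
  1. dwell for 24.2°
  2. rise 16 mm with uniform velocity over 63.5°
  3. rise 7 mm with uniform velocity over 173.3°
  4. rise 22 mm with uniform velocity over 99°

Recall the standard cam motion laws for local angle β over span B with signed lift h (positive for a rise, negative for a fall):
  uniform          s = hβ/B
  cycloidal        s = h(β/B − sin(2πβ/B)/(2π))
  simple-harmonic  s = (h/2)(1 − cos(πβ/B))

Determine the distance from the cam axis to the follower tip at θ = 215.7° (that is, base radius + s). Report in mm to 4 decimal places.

seg 1 [0°–24.2°] dwell: s stays 0.0000
seg 2 [24.2°–87.7°] uniform, h=16: full span → s += 16 → s = 16.0000
seg 3 [87.7°–261°] uniform, h=7: θ=215.7° here. β=128, B=173.3. 7·128/173.3 = 5.1702 → s = 21.1702
radial distance = base radius + s = 41 + 21.1702 = 62.1702

62.1702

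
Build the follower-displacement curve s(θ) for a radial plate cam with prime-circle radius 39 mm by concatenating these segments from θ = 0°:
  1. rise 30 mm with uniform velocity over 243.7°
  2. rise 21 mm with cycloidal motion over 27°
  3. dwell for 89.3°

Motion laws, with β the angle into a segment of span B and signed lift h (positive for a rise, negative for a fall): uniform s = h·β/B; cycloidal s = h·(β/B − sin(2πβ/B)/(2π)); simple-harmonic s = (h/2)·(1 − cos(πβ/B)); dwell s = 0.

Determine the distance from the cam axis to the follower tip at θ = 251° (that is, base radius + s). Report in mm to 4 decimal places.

seg 1 [0°–243.7°] uniform, h=30: full span → s += 30 → s = 30.0000
seg 2 [243.7°–270.7°] cycloidal, h=21: θ=251° here. β=7.3, B=27. 21·(0.2704 − sin(2π·0.2704)/(2π)) = 2.3629 → s = 32.3629
radial distance = base radius + s = 39 + 32.3629 = 71.3629

71.3629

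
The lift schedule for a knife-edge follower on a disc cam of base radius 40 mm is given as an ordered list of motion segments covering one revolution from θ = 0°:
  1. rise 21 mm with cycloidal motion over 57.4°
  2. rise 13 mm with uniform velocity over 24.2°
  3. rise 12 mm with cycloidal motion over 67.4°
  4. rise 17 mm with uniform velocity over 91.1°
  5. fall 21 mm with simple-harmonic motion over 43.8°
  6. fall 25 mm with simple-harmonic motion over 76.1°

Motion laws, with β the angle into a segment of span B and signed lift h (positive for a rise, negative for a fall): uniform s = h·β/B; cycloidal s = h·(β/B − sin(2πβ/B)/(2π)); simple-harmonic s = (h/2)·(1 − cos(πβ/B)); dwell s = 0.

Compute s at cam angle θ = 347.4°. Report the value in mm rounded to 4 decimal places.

seg 1 [0°–57.4°] cycloidal, h=21: full span → s += 21 → s = 21.0000
seg 2 [57.4°–81.6°] uniform, h=13: full span → s += 13 → s = 34.0000
seg 3 [81.6°–149°] cycloidal, h=12: full span → s += 12 → s = 46.0000
seg 4 [149°–240.1°] uniform, h=17: full span → s += 17 → s = 63.0000
seg 5 [240.1°–283.9°] simple-harmonic, h=-21: full span → s += -21 → s = 42.0000
seg 6 [283.9°–360°] simple-harmonic, h=-25: θ=347.4° here. β=63.5, B=76.1. -25/2·(1 − cos(π·0.8344)) = -23.3468 → s = 18.6532

18.6532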